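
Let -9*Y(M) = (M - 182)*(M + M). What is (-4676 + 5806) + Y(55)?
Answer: 24140/9 ≈ 2682.2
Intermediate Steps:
Y(M) = -2*M*(-182 + M)/9 (Y(M) = -(M - 182)*(M + M)/9 = -(-182 + M)*2*M/9 = -2*M*(-182 + M)/9)
(-4676 + 5806) + Y(55) = (-4676 + 5806) + (2/9)*55*(182 - 1*55) = 1130 + (2/9)*55*(182 - 55) = 1130 + (2/9)*55*127 = 1130 + 13970/9 = 24140/9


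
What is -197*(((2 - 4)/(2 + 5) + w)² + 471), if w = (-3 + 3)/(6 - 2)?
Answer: -4547351/49 ≈ -92803.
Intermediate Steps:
w = 0 (w = 0/4 = 0*(¼) = 0)
-197*(((2 - 4)/(2 + 5) + w)² + 471) = -197*(((2 - 4)/(2 + 5) + 0)² + 471) = -197*((-2/7 + 0)² + 471) = -197*((-2/7)² + 471) = -197*(4/49 + 471) = -197*23083/49 = -4547351/49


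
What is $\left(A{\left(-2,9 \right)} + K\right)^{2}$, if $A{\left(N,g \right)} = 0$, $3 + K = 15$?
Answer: $144$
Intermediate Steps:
$K = 12$ ($K = -3 + 15 = 12$)
$\left(A{\left(-2,9 \right)} + K\right)^{2} = \left(0 + 12\right)^{2} = 12^{2} = 144$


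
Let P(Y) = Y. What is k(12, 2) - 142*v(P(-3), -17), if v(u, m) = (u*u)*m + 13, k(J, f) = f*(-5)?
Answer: 19870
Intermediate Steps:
k(J, f) = -5*f
v(u, m) = 13 + m*u² (v(u, m) = u²*m + 13 = m*u² + 13 = 13 + m*u²)
k(12, 2) - 142*v(P(-3), -17) = -5*2 - 142*(13 - 17*(-3)²) = -10 - 142*(13 - 17*9) = -10 - 142*(13 - 153) = -10 - 142*(-140) = -10 + 19880 = 19870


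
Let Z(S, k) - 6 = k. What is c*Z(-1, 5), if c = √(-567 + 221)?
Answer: 11*I*√346 ≈ 204.61*I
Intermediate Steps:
Z(S, k) = 6 + k
c = I*√346 (c = √(-346) = I*√346 ≈ 18.601*I)
c*Z(-1, 5) = (I*√346)*(6 + 5) = (I*√346)*11 = 11*I*√346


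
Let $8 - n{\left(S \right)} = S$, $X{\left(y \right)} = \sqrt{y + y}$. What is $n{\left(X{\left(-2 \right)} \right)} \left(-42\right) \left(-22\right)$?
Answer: $7392 - 1848 i \approx 7392.0 - 1848.0 i$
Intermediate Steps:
$X{\left(y \right)} = \sqrt{2} \sqrt{y}$ ($X{\left(y \right)} = \sqrt{2 y} = \sqrt{2} \sqrt{y}$)
$n{\left(S \right)} = 8 - S$
$n{\left(X{\left(-2 \right)} \right)} \left(-42\right) \left(-22\right) = \left(8 - \sqrt{2} \sqrt{-2}\right) \left(-42\right) \left(-22\right) = \left(8 - \sqrt{2} i \sqrt{2}\right) \left(-42\right) \left(-22\right) = \left(8 - 2 i\right) \left(-42\right) \left(-22\right) = \left(-336 + 84 i\right) \left(-22\right) = 7392 - 1848 i$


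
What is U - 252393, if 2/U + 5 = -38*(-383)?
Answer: -3672065755/14549 ≈ -2.5239e+5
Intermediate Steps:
U = 2/14549 (U = 2/(-5 - 38*(-383)) = 2/(-5 + 14554) = 2/14549 ≈ 0.00013747)
U - 252393 = 2/14549 - 252393 = -3672065755/14549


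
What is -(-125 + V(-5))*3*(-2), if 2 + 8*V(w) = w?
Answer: -3021/4 ≈ -755.25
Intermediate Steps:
V(w) = -¼ + w/8
-(-125 + V(-5))*3*(-2) = -(-125 + (-¼ + (⅛)*(-5)))*3*(-2) = -(-125 + (-¼ - 5/8))*(-6) = -(-125 - 7/8)*(-6) = -(-1007)*(-6)/8 = -1*3021/4 = -3021/4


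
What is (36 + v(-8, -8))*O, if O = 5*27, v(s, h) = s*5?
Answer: -540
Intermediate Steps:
v(s, h) = 5*s
O = 135
(36 + v(-8, -8))*O = (36 + 5*(-8))*135 = (36 - 40)*135 = -4*135 = -540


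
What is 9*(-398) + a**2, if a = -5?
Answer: -3557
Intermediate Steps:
9*(-398) + a**2 = 9*(-398) + (-5)**2 = -3582 + 25 = -3557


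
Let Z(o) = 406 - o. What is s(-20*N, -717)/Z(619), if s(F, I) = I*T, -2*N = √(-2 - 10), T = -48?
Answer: -11472/71 ≈ -161.58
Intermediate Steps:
N = -I*√3 (N = -√(-2 - 10)/2 = -I*√3 ≈ -1.732*I)
s(F, I) = -48*I (s(F, I) = I*(-48) = -48*I)
s(-20*N, -717)/Z(619) = (-48*(-717))/(406 - 1*619) = 34416/(406 - 619) = 34416/(-213) = 34416*(-1/213) = -11472/71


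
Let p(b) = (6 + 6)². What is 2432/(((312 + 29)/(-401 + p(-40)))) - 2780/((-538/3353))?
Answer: 1421157014/91729 ≈ 15493.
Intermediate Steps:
p(b) = 144 (p(b) = 12² = 144)
2432/(((312 + 29)/(-401 + p(-40)))) - 2780/((-538/3353)) = 2432/(((312 + 29)/(-401 + 144))) - 2780/((-538/3353)) = 2432/((341/(-257))) - 2780/((-538*1/3353)) = 2432/((341*(-1/257))) - 2780/(-538/3353) = 2432/(-341/257) - 2780*(-3353/538) = 2432*(-257/341) + 4660670/269 = -625024/341 + 4660670/269 = 1421157014/91729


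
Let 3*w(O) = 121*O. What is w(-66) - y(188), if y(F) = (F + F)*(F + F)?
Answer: -144038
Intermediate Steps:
y(F) = 4*F**2 (y(F) = (2*F)*(2*F) = 4*F**2)
w(O) = 121*O/3 (w(O) = (121*O)/3 = 121*O/3)
w(-66) - y(188) = (121/3)*(-66) - 4*188**2 = -2662 - 4*35344 = -2662 - 1*141376 = -2662 - 141376 = -144038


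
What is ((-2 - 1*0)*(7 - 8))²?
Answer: 4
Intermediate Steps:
((-2 - 1*0)*(7 - 8))² = ((-2 + 0)*(-1))² = (-2*(-1))² = 2² = 4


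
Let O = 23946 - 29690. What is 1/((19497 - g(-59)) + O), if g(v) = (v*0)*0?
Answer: 1/13753 ≈ 7.2711e-5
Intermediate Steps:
O = -5744
g(v) = 0 (g(v) = 0*0 = 0)
1/((19497 - g(-59)) + O) = 1/((19497 - 1*0) - 5744) = 1/((19497 + 0) - 5744) = 1/(19497 - 5744) = 1/13753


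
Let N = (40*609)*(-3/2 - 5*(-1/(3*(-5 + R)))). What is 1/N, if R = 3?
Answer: -1/56840 ≈ -1.7593e-5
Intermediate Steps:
N = -56840 (N = (40*609)*(-3/2 - 5*(-1/(3*(-5 + 3)))) = 24360*(-3*½ - 5/((-3*(-2)))) = 24360*(-3/2 - 5/6) = 24360*(-3/2 - 5*⅙) = 24360*(-3/2 - ⅚) = 24360*(-7/3) = -56840)
1/N = 1/(-56840) = -1/56840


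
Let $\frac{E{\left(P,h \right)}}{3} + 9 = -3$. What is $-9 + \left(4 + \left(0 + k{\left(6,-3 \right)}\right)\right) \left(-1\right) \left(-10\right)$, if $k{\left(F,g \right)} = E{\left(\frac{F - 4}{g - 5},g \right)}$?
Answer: $-329$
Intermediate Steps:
$E{\left(P,h \right)} = -36$ ($E{\left(P,h \right)} = -27 + 3 \left(-3\right) = -27 - 9 = -36$)
$k{\left(F,g \right)} = -36$
$-9 + \left(4 + \left(0 + k{\left(6,-3 \right)}\right)\right) \left(-1\right) \left(-10\right) = -9 + \left(4 + \left(0 - 36\right)\right) \left(-1\right) \left(-10\right) = -9 + \left(4 - 36\right) \left(-1\right) \left(-10\right) = -9 + \left(-32\right) \left(-1\right) \left(-10\right) = -9 + 32 \left(-10\right) = -9 - 320 = -329$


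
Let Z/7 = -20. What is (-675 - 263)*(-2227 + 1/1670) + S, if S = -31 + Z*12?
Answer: 1742824056/835 ≈ 2.0872e+6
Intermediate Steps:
Z = -140 (Z = 7*(-20) = -140)
S = -1711 (S = -31 - 140*12 = -31 - 1680 = -1711)
(-675 - 263)*(-2227 + 1/1670) + S = (-675 - 263)*(-2227 + 1/1670) - 1711 = -938*(-2227 + 1/1670) - 1711 = -938*(-3719089/1670) - 1711 = 1744252741/835 - 1711 = 1742824056/835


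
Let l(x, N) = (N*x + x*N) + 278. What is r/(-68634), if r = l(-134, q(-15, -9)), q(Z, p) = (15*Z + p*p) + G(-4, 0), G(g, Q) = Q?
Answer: -19435/34317 ≈ -0.56634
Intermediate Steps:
q(Z, p) = p² + 15*Z (q(Z, p) = (15*Z + p*p) + 0 = (15*Z + p²) + 0 = (p² + 15*Z) + 0 = p² + 15*Z)
l(x, N) = 278 + 2*N*x (l(x, N) = (N*x + N*x) + 278 = 2*N*x + 278 = 278 + 2*N*x)
r = 38870 (r = 278 + 2*((-9)² + 15*(-15))*(-134) = 278 + 2*(81 - 225)*(-134) = 278 + 2*(-144)*(-134) = 278 + 38592 = 38870)
r/(-68634) = 38870/(-68634) = 38870*(-1/68634) = -19435/34317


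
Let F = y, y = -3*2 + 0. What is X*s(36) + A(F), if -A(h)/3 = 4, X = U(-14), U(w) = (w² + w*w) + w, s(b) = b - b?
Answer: -12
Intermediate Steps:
s(b) = 0
y = -6 (y = -6 + 0 = -6)
U(w) = w + 2*w² (U(w) = (w² + w²) + w = 2*w² + w = w + 2*w²)
X = 378 (X = -14*(1 + 2*(-14)) = -14*(1 - 28) = -14*(-27) = 378)
F = -6
A(h) = -12 (A(h) = -3*4 = -12)
X*s(36) + A(F) = 378*0 - 12 = 0 - 12 = -12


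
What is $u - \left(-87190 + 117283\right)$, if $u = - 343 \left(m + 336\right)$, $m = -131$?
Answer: $-100408$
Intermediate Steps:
$u = -70315$ ($u = - 343 \left(-131 + 336\right) = \left(-343\right) 205 = -70315$)
$u - \left(-87190 + 117283\right) = -70315 - \left(-87190 + 117283\right) = -70315 - 30093 = -100408$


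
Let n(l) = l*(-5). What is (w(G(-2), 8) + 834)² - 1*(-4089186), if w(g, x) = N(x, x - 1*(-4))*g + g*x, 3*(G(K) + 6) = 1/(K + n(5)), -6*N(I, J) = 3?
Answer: 13738911577/2916 ≈ 4.7116e+6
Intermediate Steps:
N(I, J) = -½ (N(I, J) = -⅙*3 = -½)
n(l) = -5*l
G(K) = -6 + 1/(3*(-25 + K)) (G(K) = -6 + 1/(3*(K - 5*5)) = -6 + 1/(3*(K - 25)) = -6 + 1/(3*(-25 + K)))
w(g, x) = -g/2 + g*x
(w(G(-2), 8) + 834)² - 1*(-4089186) = (((451 - 18*(-2))/(3*(-25 - 2)))*(-½ + 8) + 834)² - 1*(-4089186) = (((⅓)*(451 + 36)/(-27))*(15/2) + 834)² + 4089186 = (((⅓)*(-1/27)*487)*(15/2) + 834)² + 4089186 = (-487/81*15/2 + 834)² + 4089186 = (-2435/54 + 834)² + 4089186 = (42601/54)² + 4089186 = 1814845201/2916 + 4089186 = 13738911577/2916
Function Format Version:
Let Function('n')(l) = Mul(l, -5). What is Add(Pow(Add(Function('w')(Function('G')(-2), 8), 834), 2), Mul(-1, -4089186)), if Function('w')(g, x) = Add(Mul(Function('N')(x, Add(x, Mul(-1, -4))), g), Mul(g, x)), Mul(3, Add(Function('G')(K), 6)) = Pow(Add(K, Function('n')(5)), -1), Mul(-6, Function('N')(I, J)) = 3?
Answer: Rational(13738911577, 2916) ≈ 4.7116e+6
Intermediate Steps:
Function('N')(I, J) = Rational(-1, 2) (Function('N')(I, J) = Mul(Rational(-1, 6), 3) = Rational(-1, 2))
Function('n')(l) = Mul(-5, l)
Function('G')(K) = Add(-6, Mul(Rational(1, 3), Pow(Add(-25, K), -1))) (Function('G')(K) = Add(-6, Mul(Rational(1, 3), Pow(Add(K, Mul(-5, 5)), -1))) = Add(-6, Mul(Rational(1, 3), Pow(Add(K, -25), -1))) = Add(-6, Mul(Rational(1, 3), Pow(Add(-25, K), -1))))
Function('w')(g, x) = Add(Mul(Rational(-1, 2), g), Mul(g, x))
Add(Pow(Add(Function('w')(Function('G')(-2), 8), 834), 2), Mul(-1, -4089186)) = Add(Pow(Add(Mul(Mul(Rational(1, 3), Pow(Add(-25, -2), -1), Add(451, Mul(-18, -2))), Add(Rational(-1, 2), 8)), 834), 2), Mul(-1, -4089186)) = Add(Pow(Add(Mul(Mul(Rational(1, 3), Pow(-27, -1), Add(451, 36)), Rational(15, 2)), 834), 2), 4089186) = Add(Pow(Add(Mul(Mul(Rational(1, 3), Rational(-1, 27), 487), Rational(15, 2)), 834), 2), 4089186) = Add(Pow(Add(Mul(Rational(-487, 81), Rational(15, 2)), 834), 2), 4089186) = Add(Pow(Add(Rational(-2435, 54), 834), 2), 4089186) = Add(Pow(Rational(42601, 54), 2), 4089186) = Add(Rational(1814845201, 2916), 4089186) = Rational(13738911577, 2916)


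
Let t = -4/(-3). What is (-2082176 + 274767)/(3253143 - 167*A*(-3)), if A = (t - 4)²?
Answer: -5422227/9770117 ≈ -0.55498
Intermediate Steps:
t = 4/3 (t = -4*(-⅓) = 4/3 ≈ 1.3333)
A = 64/9 (A = (4/3 - 4)² = (-8/3)² = 64/9 ≈ 7.1111)
(-2082176 + 274767)/(3253143 - 167*A*(-3)) = (-2082176 + 274767)/(3253143 - 167*64/9*(-3)) = -1807409/(3253143 - 10688/9*(-3)) = -1807409/(3253143 + 10688/3) = -1807409/9770117/3 = -1807409*3/9770117 = -5422227/9770117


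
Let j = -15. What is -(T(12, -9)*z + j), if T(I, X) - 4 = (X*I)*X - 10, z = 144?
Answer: -139089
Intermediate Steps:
T(I, X) = -6 + I*X² (T(I, X) = 4 + ((X*I)*X - 10) = 4 + ((I*X)*X - 10) = 4 + (I*X² - 10) = 4 + (-10 + I*X²) = -6 + I*X²)
-(T(12, -9)*z + j) = -((-6 + 12*(-9)²)*144 - 15) = -((-6 + 12*81)*144 - 15) = -((-6 + 972)*144 - 15) = -(966*144 - 15) = -(139104 - 15) = -1*139089 = -139089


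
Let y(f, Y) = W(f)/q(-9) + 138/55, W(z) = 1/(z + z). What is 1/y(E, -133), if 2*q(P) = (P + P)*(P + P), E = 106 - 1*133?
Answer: 481140/1207169 ≈ 0.39857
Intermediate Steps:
E = -27 (E = 106 - 133 = -27)
q(P) = 2*P² (q(P) = ((P + P)*(P + P))/2 = ((2*P)*(2*P))/2 = (4*P²)/2 = 2*P²)
W(z) = 1/(2*z)
y(f, Y) = 138/55 + 1/(324*f) (y(f, Y) = (1/(2*f))/((2*(-9)²)) + 138/55 = (1/(2*f))/((2*81)) + 138*(1/55) = (1/(2*f))/162 + 138/55 = (1/(2*f))*(1/162) + 138/55 = 1/(324*f) + 138/55 = 138/55 + 1/(324*f))
1/y(E, -133) = 1/((1/17820)*(55 + 44712*(-27))/(-27)) = 1/((1/17820)*(-1/27)*(55 - 1207224)) = 1/((1/17820)*(-1/27)*(-1207169)) = 1/(1207169/481140) = 481140/1207169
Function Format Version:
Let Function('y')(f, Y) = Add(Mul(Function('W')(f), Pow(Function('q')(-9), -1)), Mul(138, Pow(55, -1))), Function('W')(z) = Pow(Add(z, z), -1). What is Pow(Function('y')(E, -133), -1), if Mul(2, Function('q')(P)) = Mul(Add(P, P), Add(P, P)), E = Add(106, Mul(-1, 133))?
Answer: Rational(481140, 1207169) ≈ 0.39857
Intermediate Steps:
E = -27 (E = Add(106, -133) = -27)
Function('q')(P) = Mul(2, Pow(P, 2)) (Function('q')(P) = Mul(Rational(1, 2), Mul(Add(P, P), Add(P, P))) = Mul(Rational(1, 2), Mul(Mul(2, P), Mul(2, P))) = Mul(Rational(1, 2), Mul(4, Pow(P, 2))) = Mul(2, Pow(P, 2)))
Function('W')(z) = Mul(Rational(1, 2), Pow(z, -1)) (Function('W')(z) = Pow(Mul(2, z), -1) = Mul(Rational(1, 2), Pow(z, -1)))
Function('y')(f, Y) = Add(Rational(138, 55), Mul(Rational(1, 324), Pow(f, -1))) (Function('y')(f, Y) = Add(Mul(Mul(Rational(1, 2), Pow(f, -1)), Pow(Mul(2, Pow(-9, 2)), -1)), Mul(138, Pow(55, -1))) = Add(Mul(Mul(Rational(1, 2), Pow(f, -1)), Pow(Mul(2, 81), -1)), Mul(138, Rational(1, 55))) = Add(Mul(Mul(Rational(1, 2), Pow(f, -1)), Pow(162, -1)), Rational(138, 55)) = Add(Mul(Mul(Rational(1, 2), Pow(f, -1)), Rational(1, 162)), Rational(138, 55)) = Add(Mul(Rational(1, 324), Pow(f, -1)), Rational(138, 55)) = Add(Rational(138, 55), Mul(Rational(1, 324), Pow(f, -1))))
Pow(Function('y')(E, -133), -1) = Pow(Mul(Rational(1, 17820), Pow(-27, -1), Add(55, Mul(44712, -27))), -1) = Pow(Mul(Rational(1, 17820), Rational(-1, 27), Add(55, -1207224)), -1) = Pow(Mul(Rational(1, 17820), Rational(-1, 27), -1207169), -1) = Pow(Rational(1207169, 481140), -1) = Rational(481140, 1207169)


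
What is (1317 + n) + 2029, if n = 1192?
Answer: 4538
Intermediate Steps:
(1317 + n) + 2029 = (1317 + 1192) + 2029 = 2509 + 2029 = 4538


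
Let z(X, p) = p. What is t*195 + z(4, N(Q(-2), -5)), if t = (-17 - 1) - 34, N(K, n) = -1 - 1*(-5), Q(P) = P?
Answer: -10136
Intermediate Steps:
N(K, n) = 4 (N(K, n) = -1 + 5 = 4)
t = -52 (t = -18 - 34 = -52)
t*195 + z(4, N(Q(-2), -5)) = -52*195 + 4 = -10140 + 4 = -10136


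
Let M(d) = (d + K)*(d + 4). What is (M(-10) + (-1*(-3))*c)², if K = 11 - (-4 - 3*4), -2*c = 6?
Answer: 12321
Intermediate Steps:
c = -3 (c = -½*6 = -3)
K = 27 (K = 11 - (-4 - 12) = 11 - 1*(-16) = 11 + 16 = 27)
M(d) = (4 + d)*(27 + d) (M(d) = (d + 27)*(d + 4) = (27 + d)*(4 + d) = (4 + d)*(27 + d))
(M(-10) + (-1*(-3))*c)² = ((108 + (-10)² + 31*(-10)) - 1*(-3)*(-3))² = ((108 + 100 - 310) + 3*(-3))² = (-102 - 9)² = (-111)² = 12321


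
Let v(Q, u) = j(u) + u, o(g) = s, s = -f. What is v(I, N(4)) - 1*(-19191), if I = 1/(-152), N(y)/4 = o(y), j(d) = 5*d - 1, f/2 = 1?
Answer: 19142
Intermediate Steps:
f = 2 (f = 2*1 = 2)
s = -2 (s = -1*2 = -2)
o(g) = -2
j(d) = -1 + 5*d
N(y) = -8 (N(y) = 4*(-2) = -8)
I = -1/152 ≈ -0.0065789
v(Q, u) = -1 + 6*u (v(Q, u) = (-1 + 5*u) + u = -1 + 6*u)
v(I, N(4)) - 1*(-19191) = (-1 + 6*(-8)) - 1*(-19191) = (-1 - 48) + 19191 = -49 + 19191 = 19142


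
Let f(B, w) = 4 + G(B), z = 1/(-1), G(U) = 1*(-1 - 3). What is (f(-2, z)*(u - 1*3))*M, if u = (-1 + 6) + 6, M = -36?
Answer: 0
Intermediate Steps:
G(U) = -4 (G(U) = 1*(-4) = -4)
z = -1
u = 11 (u = 5 + 6 = 11)
f(B, w) = 0 (f(B, w) = 4 - 4 = 0)
(f(-2, z)*(u - 1*3))*M = (0*(11 - 1*3))*(-36) = (0*(11 - 3))*(-36) = (0*8)*(-36) = 0*(-36) = 0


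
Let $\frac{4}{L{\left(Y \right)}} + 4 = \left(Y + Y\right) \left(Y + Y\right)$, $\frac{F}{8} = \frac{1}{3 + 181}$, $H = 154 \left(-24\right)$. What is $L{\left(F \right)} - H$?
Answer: $\frac{1950959}{528} \approx 3695.0$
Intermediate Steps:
$H = -3696$
$F = \frac{1}{23}$ ($F = \frac{8}{3 + 181} = \frac{8}{184} = 8 \cdot \frac{1}{184} = \frac{1}{23} \approx 0.043478$)
$L{\left(Y \right)} = \frac{4}{-4 + 4 Y^{2}}$ ($L{\left(Y \right)} = \frac{4}{-4 + \left(Y + Y\right) \left(Y + Y\right)} = \frac{4}{-4 + 2 Y 2 Y} = \frac{4}{-4 + 4 Y^{2}}$)
$L{\left(F \right)} - H = \frac{1}{-1 + \left(\frac{1}{23}\right)^{2}} - -3696 = \frac{1}{-1 + \frac{1}{529}} + 3696 = \frac{1}{- \frac{528}{529}} + 3696 = - \frac{529}{528} + 3696 = \frac{1950959}{528}$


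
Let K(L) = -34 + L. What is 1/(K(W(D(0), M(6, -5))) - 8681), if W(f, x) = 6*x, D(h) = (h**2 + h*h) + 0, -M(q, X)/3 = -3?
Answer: -1/8661 ≈ -0.00011546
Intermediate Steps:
M(q, X) = 9 (M(q, X) = -3*(-3) = 9)
D(h) = 2*h**2 (D(h) = (h**2 + h**2) + 0 = 2*h**2 + 0 = 2*h**2)
1/(K(W(D(0), M(6, -5))) - 8681) = 1/((-34 + 6*9) - 8681) = 1/((-34 + 54) - 8681) = 1/(20 - 8681) = 1/(-8661) = -1/8661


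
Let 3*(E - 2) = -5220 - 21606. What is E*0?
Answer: 0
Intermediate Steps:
E = -8940 (E = 2 + (-5220 - 21606)/3 = 2 + (1/3)*(-26826) = 2 - 8942 = -8940)
E*0 = -8940*0 = 0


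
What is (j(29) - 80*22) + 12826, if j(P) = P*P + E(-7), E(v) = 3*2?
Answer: 11913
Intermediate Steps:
E(v) = 6
j(P) = 6 + P² (j(P) = P*P + 6 = P² + 6 = 6 + P²)
(j(29) - 80*22) + 12826 = ((6 + 29²) - 80*22) + 12826 = ((6 + 841) - 1760) + 12826 = (847 - 1760) + 12826 = -913 + 12826 = 11913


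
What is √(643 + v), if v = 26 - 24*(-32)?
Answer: √1437 ≈ 37.908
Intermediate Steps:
v = 794 (v = 26 + 768 = 794)
√(643 + v) = √(643 + 794) = √1437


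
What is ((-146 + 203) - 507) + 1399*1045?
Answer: 1461505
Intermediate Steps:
((-146 + 203) - 507) + 1399*1045 = (57 - 507) + 1461955 = -450 + 1461955 = 1461505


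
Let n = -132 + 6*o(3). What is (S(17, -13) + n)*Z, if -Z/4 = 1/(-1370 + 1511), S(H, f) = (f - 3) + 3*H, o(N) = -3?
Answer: 460/141 ≈ 3.2624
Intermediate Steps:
S(H, f) = -3 + f + 3*H (S(H, f) = (-3 + f) + 3*H = -3 + f + 3*H)
Z = -4/141 (Z = -4/(-1370 + 1511) = -4/141 ≈ -0.028369)
n = -150 (n = -132 + 6*(-3) = -132 - 18 = -150)
(S(17, -13) + n)*Z = ((-3 - 13 + 3*17) - 150)*(-4/141) = ((-3 - 13 + 51) - 150)*(-4/141) = (35 - 150)*(-4/141) = -115*(-4/141) = 460/141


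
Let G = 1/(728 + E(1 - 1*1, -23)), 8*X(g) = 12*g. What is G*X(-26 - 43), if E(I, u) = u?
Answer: -69/470 ≈ -0.14681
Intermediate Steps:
X(g) = 3*g/2 (X(g) = (12*g)/8 = 3*g/2)
G = 1/705 (G = 1/(728 - 23) = 1/705 ≈ 0.0014184)
G*X(-26 - 43) = (3*(-26 - 43)/2)/705 = ((3/2)*(-69))/705 = (1/705)*(-207/2) = -69/470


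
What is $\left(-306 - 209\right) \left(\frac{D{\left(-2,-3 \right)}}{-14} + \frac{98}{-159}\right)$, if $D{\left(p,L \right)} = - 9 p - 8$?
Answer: $\frac{762715}{1113} \approx 685.28$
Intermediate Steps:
$D{\left(p,L \right)} = -8 - 9 p$
$\left(-306 - 209\right) \left(\frac{D{\left(-2,-3 \right)}}{-14} + \frac{98}{-159}\right) = \left(-306 - 209\right) \left(\frac{-8 - -18}{-14} + \frac{98}{-159}\right) = - 515 \left(\left(-8 + 18\right) \left(- \frac{1}{14}\right) + 98 \left(- \frac{1}{159}\right)\right) = - 515 \left(10 \left(- \frac{1}{14}\right) - \frac{98}{159}\right) = - 515 \left(- \frac{5}{7} - \frac{98}{159}\right) = \left(-515\right) \left(- \frac{1481}{1113}\right) = \frac{762715}{1113}$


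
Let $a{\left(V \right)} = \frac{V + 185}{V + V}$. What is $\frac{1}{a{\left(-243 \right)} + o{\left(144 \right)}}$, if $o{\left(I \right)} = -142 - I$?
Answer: $- \frac{243}{69469} \approx -0.003498$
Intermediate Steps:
$a{\left(V \right)} = \frac{185 + V}{2 V}$
$\frac{1}{a{\left(-243 \right)} + o{\left(144 \right)}} = \frac{1}{\frac{185 - 243}{2 \left(-243\right)} - 286} = \frac{1}{\frac{1}{2} \left(- \frac{1}{243}\right) \left(-58\right) - 286} = \frac{1}{\frac{29}{243} - 286} = \frac{1}{- \frac{69469}{243}} = - \frac{243}{69469}$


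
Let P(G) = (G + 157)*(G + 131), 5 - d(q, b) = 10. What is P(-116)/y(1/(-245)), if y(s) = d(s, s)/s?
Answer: 123/245 ≈ 0.50204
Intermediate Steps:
d(q, b) = -5 (d(q, b) = 5 - 1*10 = 5 - 10 = -5)
y(s) = -5/s
P(G) = (131 + G)*(157 + G) (P(G) = (157 + G)*(131 + G) = (131 + G)*(157 + G))
P(-116)/y(1/(-245)) = (20567 + (-116)² + 288*(-116))/((-5/(1/(-245)))) = (20567 + 13456 - 33408)/((-5/(-1/245))) = 615/((-5*(-245))) = 615/1225 = 615*(1/1225) = 123/245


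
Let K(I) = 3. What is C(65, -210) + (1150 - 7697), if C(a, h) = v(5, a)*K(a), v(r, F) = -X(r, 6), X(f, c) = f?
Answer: -6562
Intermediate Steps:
v(r, F) = -r
C(a, h) = -15 (C(a, h) = -1*5*3 = -5*3 = -15)
C(65, -210) + (1150 - 7697) = -15 + (1150 - 7697) = -15 - 6547 = -6562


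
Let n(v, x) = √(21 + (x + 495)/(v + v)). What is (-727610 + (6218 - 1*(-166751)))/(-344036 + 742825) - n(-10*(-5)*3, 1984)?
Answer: -554641/398789 - √26337/30 ≈ -6.8004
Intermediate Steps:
n(v, x) = √(21 + (495 + x)/(2*v)) (n(v, x) = √(21 + (495 + x)/((2*v))) = √(21 + (495 + x)*(1/(2*v))) = √(21 + (495 + x)/(2*v)))
(-727610 + (6218 - 1*(-166751)))/(-344036 + 742825) - n(-10*(-5)*3, 1984) = (-727610 + (6218 - 1*(-166751)))/(-344036 + 742825) - √2*√((495 + 1984 + 42*(-10*(-5)*3))/((-10*(-5)*3)))/2 = (-727610 + (6218 + 166751))/398789 - √2*√((495 + 1984 + 42*(50*3))/((50*3)))/2 = (-727610 + 172969)*(1/398789) - √2*√((495 + 1984 + 42*150)/150)/2 = -554641*1/398789 - √2*√((495 + 1984 + 6300)/150)/2 = -554641/398789 - √2*√((1/150)*8779)/2 = -554641/398789 - √2*√(8779/150)/2 = -554641/398789 - √2*√52674/30/2 = -554641/398789 - √26337/30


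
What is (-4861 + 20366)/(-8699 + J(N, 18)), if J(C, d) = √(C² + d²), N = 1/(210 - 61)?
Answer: -427775195285/240000031668 - 8250875*√11509/240000031668 ≈ -1.7861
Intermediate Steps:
N = 1/149 ≈ 0.0067114
(-4861 + 20366)/(-8699 + J(N, 18)) = (-4861 + 20366)/(-8699 + √((1/149)² + 18²)) = 15505/(-8699 + √(1/22201 + 324)) = 15505/(-8699 + √(7193125/22201)) = 15505/(-8699 + 25*√11509/149)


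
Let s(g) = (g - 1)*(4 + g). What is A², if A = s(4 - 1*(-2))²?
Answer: 6250000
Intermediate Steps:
s(g) = (-1 + g)*(4 + g)
A = 2500 (A = (-4 + (4 - 1*(-2))² + 3*(4 - 1*(-2)))² = (-4 + (4 + 2)² + 3*(4 + 2))² = (-4 + 6² + 3*6)² = (-4 + 36 + 18)² = 50² = 2500)
A² = 2500² = 6250000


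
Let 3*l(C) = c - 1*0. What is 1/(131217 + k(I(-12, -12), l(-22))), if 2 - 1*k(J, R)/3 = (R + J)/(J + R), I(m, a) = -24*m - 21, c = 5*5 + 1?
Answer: 1/131220 ≈ 7.6208e-6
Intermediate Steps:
c = 26 (c = 25 + 1 = 26)
I(m, a) = -21 - 24*m
l(C) = 26/3 (l(C) = (26 - 1*0)/3 = (26 + 0)/3 = (1/3)*26 = 26/3)
k(J, R) = 3 (k(J, R) = 6 - 3*(R + J)/(J + R) = 6 - 3*(J + R)/(J + R) = 6 - 3*1 = 6 - 3 = 3)
1/(131217 + k(I(-12, -12), l(-22))) = 1/(131217 + 3) = 1/131220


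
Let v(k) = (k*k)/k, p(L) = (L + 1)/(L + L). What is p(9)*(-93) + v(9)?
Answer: -128/3 ≈ -42.667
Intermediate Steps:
p(L) = (1 + L)/(2*L) (p(L) = (1 + L)/((2*L)) = (1 + L)*(1/(2*L)) = (1 + L)/(2*L))
v(k) = k (v(k) = k**2/k = k)
p(9)*(-93) + v(9) = ((1/2)*(1 + 9)/9)*(-93) + 9 = ((1/2)*(1/9)*10)*(-93) + 9 = (5/9)*(-93) + 9 = -155/3 + 9 = -128/3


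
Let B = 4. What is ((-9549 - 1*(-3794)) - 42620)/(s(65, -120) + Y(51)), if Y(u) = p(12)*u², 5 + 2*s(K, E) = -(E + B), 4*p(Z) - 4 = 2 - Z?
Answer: 16125/1282 ≈ 12.578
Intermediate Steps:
p(Z) = 3/2 - Z/4 (p(Z) = 1 + (2 - Z)/4 = 1 + (½ - Z/4) = 3/2 - Z/4)
s(K, E) = -9/2 - E/2 (s(K, E) = -5/2 + (-(E + 4))/2 = -5/2 + (-(4 + E))/2 = -5/2 + (-4 - E)/2 = -5/2 + (-2 - E/2) = -9/2 - E/2)
Y(u) = -3*u²/2 (Y(u) = (3/2 - ¼*12)*u² = (3/2 - 3)*u² = -3*u²/2)
((-9549 - 1*(-3794)) - 42620)/(s(65, -120) + Y(51)) = ((-9549 - 1*(-3794)) - 42620)/((-9/2 - ½*(-120)) - 3/2*51²) = ((-9549 + 3794) - 42620)/((-9/2 + 60) - 3/2*2601) = (-5755 - 42620)/(111/2 - 7803/2) = -48375/(-3846) = -48375*(-1/3846) = 16125/1282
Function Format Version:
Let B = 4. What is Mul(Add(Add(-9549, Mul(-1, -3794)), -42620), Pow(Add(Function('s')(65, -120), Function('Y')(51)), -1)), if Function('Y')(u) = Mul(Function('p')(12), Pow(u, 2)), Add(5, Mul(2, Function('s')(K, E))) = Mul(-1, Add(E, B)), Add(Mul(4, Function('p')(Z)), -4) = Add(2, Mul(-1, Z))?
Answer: Rational(16125, 1282) ≈ 12.578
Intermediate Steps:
Function('p')(Z) = Add(Rational(3, 2), Mul(Rational(-1, 4), Z)) (Function('p')(Z) = Add(1, Mul(Rational(1, 4), Add(2, Mul(-1, Z)))) = Add(1, Add(Rational(1, 2), Mul(Rational(-1, 4), Z))) = Add(Rational(3, 2), Mul(Rational(-1, 4), Z)))
Function('s')(K, E) = Add(Rational(-9, 2), Mul(Rational(-1, 2), E)) (Function('s')(K, E) = Add(Rational(-5, 2), Mul(Rational(1, 2), Mul(-1, Add(E, 4)))) = Add(Rational(-5, 2), Mul(Rational(1, 2), Mul(-1, Add(4, E)))) = Add(Rational(-5, 2), Mul(Rational(1, 2), Add(-4, Mul(-1, E)))) = Add(Rational(-5, 2), Add(-2, Mul(Rational(-1, 2), E))) = Add(Rational(-9, 2), Mul(Rational(-1, 2), E)))
Function('Y')(u) = Mul(Rational(-3, 2), Pow(u, 2)) (Function('Y')(u) = Mul(Add(Rational(3, 2), Mul(Rational(-1, 4), 12)), Pow(u, 2)) = Mul(Add(Rational(3, 2), -3), Pow(u, 2)) = Mul(Rational(-3, 2), Pow(u, 2)))
Mul(Add(Add(-9549, Mul(-1, -3794)), -42620), Pow(Add(Function('s')(65, -120), Function('Y')(51)), -1)) = Mul(Add(Add(-9549, Mul(-1, -3794)), -42620), Pow(Add(Add(Rational(-9, 2), Mul(Rational(-1, 2), -120)), Mul(Rational(-3, 2), Pow(51, 2))), -1)) = Mul(Add(Add(-9549, 3794), -42620), Pow(Add(Add(Rational(-9, 2), 60), Mul(Rational(-3, 2), 2601)), -1)) = Mul(Add(-5755, -42620), Pow(Add(Rational(111, 2), Rational(-7803, 2)), -1)) = Mul(-48375, Pow(-3846, -1)) = Mul(-48375, Rational(-1, 3846)) = Rational(16125, 1282)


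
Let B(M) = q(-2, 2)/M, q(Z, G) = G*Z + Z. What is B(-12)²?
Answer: ¼ ≈ 0.25000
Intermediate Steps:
q(Z, G) = Z + G*Z
B(M) = -6/M (B(M) = (-2*(1 + 2))/M = (-2*3)/M = -6/M)
B(-12)² = (-6/(-12))² = (-6*(-1/12))² = (½)² = ¼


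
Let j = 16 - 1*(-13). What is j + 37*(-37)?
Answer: -1340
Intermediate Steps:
j = 29 (j = 16 + 13 = 29)
j + 37*(-37) = 29 + 37*(-37) = 29 - 1369 = -1340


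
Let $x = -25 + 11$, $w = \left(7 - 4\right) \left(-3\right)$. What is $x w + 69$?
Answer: $195$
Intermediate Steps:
$w = -9$ ($w = 3 \left(-3\right) = -9$)
$x = -14$
$x w + 69 = \left(-14\right) \left(-9\right) + 69 = 126 + 69 = 195$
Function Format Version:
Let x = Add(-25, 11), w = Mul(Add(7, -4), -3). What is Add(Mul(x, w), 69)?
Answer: 195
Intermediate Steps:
w = -9 (w = Mul(3, -3) = -9)
x = -14
Add(Mul(x, w), 69) = Add(Mul(-14, -9), 69) = Add(126, 69) = 195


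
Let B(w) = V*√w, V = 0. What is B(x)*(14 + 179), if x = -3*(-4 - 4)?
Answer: 0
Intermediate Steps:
x = 24 (x = -3*(-8) = 24)
B(w) = 0 (B(w) = 0*√w = 0)
B(x)*(14 + 179) = 0*(14 + 179) = 0*193 = 0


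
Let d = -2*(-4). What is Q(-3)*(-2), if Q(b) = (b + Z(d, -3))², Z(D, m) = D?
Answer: -50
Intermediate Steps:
d = 8
Q(b) = (8 + b)² (Q(b) = (b + 8)² = (8 + b)²)
Q(-3)*(-2) = (8 - 3)²*(-2) = 5²*(-2) = 25*(-2) = -50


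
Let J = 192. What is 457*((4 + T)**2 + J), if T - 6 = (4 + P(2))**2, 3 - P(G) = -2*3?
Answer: 14730481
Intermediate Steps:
P(G) = 9 (P(G) = 3 - (-2)*3 = 3 - 1*(-6) = 3 + 6 = 9)
T = 175 (T = 6 + (4 + 9)**2 = 6 + 13**2 = 6 + 169 = 175)
457*((4 + T)**2 + J) = 457*((4 + 175)**2 + 192) = 457*(179**2 + 192) = 457*(32041 + 192) = 457*32233 = 14730481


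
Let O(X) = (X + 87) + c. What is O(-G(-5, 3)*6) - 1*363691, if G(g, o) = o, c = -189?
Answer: -363811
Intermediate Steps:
O(X) = -102 + X (O(X) = (X + 87) - 189 = (87 + X) - 189 = -102 + X)
O(-G(-5, 3)*6) - 1*363691 = (-102 - 1*3*6) - 1*363691 = (-102 - 3*6) - 363691 = (-102 - 18) - 363691 = -120 - 363691 = -363811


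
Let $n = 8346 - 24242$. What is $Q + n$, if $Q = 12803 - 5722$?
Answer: $-8815$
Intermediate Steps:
$Q = 7081$ ($Q = 12803 - 5722 = 7081$)
$n = -15896$
$Q + n = 7081 - 15896 = -8815$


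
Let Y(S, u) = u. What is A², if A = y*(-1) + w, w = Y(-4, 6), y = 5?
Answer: 1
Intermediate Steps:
w = 6
A = 1 (A = 5*(-1) + 6 = -5 + 6 = 1)
A² = 1² = 1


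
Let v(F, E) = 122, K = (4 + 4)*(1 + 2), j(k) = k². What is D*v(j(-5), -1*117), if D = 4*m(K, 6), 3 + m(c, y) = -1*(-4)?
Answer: 488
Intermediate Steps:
K = 24 (K = 8*3 = 24)
m(c, y) = 1 (m(c, y) = -3 - 1*(-4) = -3 + 4 = 1)
D = 4 (D = 4*1 = 4)
D*v(j(-5), -1*117) = 4*122 = 488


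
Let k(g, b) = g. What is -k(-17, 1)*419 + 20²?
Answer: 7523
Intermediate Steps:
-k(-17, 1)*419 + 20² = -1*(-17)*419 + 20² = 17*419 + 400 = 7123 + 400 = 7523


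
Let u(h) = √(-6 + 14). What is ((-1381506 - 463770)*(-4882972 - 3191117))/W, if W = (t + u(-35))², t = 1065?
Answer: 16898849738119856412/1286448203089 - 63469410504182640*√2/1286448203089 ≈ 1.3066e+7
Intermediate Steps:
u(h) = 2*√2 (u(h) = √8 = 2*√2)
W = (1065 + 2*√2)² ≈ 1.1403e+6
((-1381506 - 463770)*(-4882972 - 3191117))/W = ((-1381506 - 463770)*(-4882972 - 3191117))/(1134233 + 4260*√2) = (-1845276*(-8074089))/(1134233 + 4260*√2) = 14898922653564/(1134233 + 4260*√2)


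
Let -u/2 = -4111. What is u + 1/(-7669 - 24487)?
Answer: 264386631/32156 ≈ 8222.0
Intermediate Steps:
u = 8222 (u = -2*(-4111) = 8222)
u + 1/(-7669 - 24487) = 8222 + 1/(-7669 - 24487) = 8222 + 1/(-32156) = 8222 - 1/32156 = 264386631/32156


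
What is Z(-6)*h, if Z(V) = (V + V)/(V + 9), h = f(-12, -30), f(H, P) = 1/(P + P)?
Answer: 1/15 ≈ 0.066667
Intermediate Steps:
f(H, P) = 1/(2*P)
h = -1/60 (h = (½)/(-30) = (½)*(-1/30) = -1/60 ≈ -0.016667)
Z(V) = 2*V/(9 + V) (Z(V) = (2*V)/(9 + V) = 2*V/(9 + V))
Z(-6)*h = (2*(-6)/(9 - 6))*(-1/60) = (2*(-6)/3)*(-1/60) = (2*(-6)*(⅓))*(-1/60) = -4*(-1/60) = 1/15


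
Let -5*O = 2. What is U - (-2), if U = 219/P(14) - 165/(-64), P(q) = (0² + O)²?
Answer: 87893/64 ≈ 1373.3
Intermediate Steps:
O = -⅖ (O = -⅕*2 = -⅖ ≈ -0.40000)
P(q) = 4/25 (P(q) = (0² - ⅖)² = (0 - ⅖)² = (-⅖)² = 4/25)
U = 87765/64 (U = 219/(4/25) - 165/(-64) = 219*(25/4) - 165*(-1/64) = 5475/4 + 165/64 = 87765/64 ≈ 1371.3)
U - (-2) = 87765/64 - (-2) = 87765/64 - 1*(-2) = 87765/64 + 2 = 87893/64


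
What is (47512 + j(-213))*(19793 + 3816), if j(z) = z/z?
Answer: 1121734417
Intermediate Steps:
j(z) = 1
(47512 + j(-213))*(19793 + 3816) = (47512 + 1)*(19793 + 3816) = 47513*23609 = 1121734417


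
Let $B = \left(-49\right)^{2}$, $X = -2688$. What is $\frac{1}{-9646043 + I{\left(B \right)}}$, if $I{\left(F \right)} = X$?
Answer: $- \frac{1}{9648731} \approx -1.0364 \cdot 10^{-7}$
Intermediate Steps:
$B = 2401$
$I{\left(F \right)} = -2688$
$\frac{1}{-9646043 + I{\left(B \right)}} = \frac{1}{-9646043 - 2688} = \frac{1}{-9648731} = - \frac{1}{9648731}$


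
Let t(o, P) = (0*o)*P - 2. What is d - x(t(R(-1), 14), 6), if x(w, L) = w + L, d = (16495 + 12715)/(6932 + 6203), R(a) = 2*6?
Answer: -4666/2627 ≈ -1.7762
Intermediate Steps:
R(a) = 12
d = 5842/2627 (d = 29210/13135 = 29210*(1/13135) = 5842/2627 ≈ 2.2238)
t(o, P) = -2 (t(o, P) = 0*P - 2 = 0 - 2 = -2)
x(w, L) = L + w
d - x(t(R(-1), 14), 6) = 5842/2627 - (6 - 2) = 5842/2627 - 1*4 = 5842/2627 - 4 = -4666/2627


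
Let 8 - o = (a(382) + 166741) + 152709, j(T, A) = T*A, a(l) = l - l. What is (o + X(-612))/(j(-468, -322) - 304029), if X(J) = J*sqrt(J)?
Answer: 319442/153333 + 136*I*sqrt(17)/5679 ≈ 2.0833 + 0.09874*I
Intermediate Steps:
a(l) = 0
X(J) = J**(3/2)
j(T, A) = A*T
o = -319442 (o = 8 - ((0 + 166741) + 152709) = 8 - (166741 + 152709) = 8 - 1*319450 = 8 - 319450 = -319442)
(o + X(-612))/(j(-468, -322) - 304029) = (-319442 + (-612)**(3/2))/(-322*(-468) - 304029) = (-319442 - 3672*I*sqrt(17))/(150696 - 304029) = (-319442 - 3672*I*sqrt(17))/(-153333) = (-319442 - 3672*I*sqrt(17))*(-1/153333) = 319442/153333 + 136*I*sqrt(17)/5679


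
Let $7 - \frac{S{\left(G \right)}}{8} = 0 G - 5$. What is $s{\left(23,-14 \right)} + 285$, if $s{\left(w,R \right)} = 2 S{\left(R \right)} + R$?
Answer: $463$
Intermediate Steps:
$S{\left(G \right)} = 96$ ($S{\left(G \right)} = 56 - 8 \left(0 G - 5\right) = 56 - 8 \left(0 - 5\right) = 56 - -40 = 56 + 40 = 96$)
$s{\left(w,R \right)} = 192 + R$ ($s{\left(w,R \right)} = 2 \cdot 96 + R = 192 + R$)
$s{\left(23,-14 \right)} + 285 = \left(192 - 14\right) + 285 = 178 + 285 = 463$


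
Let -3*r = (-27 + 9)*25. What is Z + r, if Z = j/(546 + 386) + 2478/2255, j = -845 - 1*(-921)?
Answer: 79432469/525415 ≈ 151.18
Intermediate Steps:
j = 76 (j = -845 + 921 = 76)
Z = 620219/525415 (Z = 76/(546 + 386) + 2478/2255 = 76/932 + 2478*(1/2255) = 76*(1/932) + 2478/2255 = 19/233 + 2478/2255 = 620219/525415 ≈ 1.1804)
r = 150 (r = -(-27 + 9)*25/3 = -(-6)*25 = -⅓*(-450) = 150)
Z + r = 620219/525415 + 150 = 79432469/525415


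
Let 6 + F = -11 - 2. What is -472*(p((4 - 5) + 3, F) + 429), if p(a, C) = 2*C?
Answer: -184552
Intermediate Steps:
F = -19 (F = -6 + (-11 - 2) = -6 - 13 = -19)
-472*(p((4 - 5) + 3, F) + 429) = -472*(2*(-19) + 429) = -472*(-38 + 429) = -472*391 = -184552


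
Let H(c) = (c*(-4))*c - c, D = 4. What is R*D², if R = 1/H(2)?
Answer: -8/9 ≈ -0.88889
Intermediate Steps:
H(c) = -c - 4*c² (H(c) = (-4*c)*c - c = -4*c² - c = -c - 4*c²)
R = -1/18 (R = 1/(-1*2*(1 + 4*2)) = 1/(-1*2*(1 + 8)) = 1/(-1*2*9) = 1/(-18) = -1/18 ≈ -0.055556)
R*D² = -1/18*4² = -1/18*16 = -8/9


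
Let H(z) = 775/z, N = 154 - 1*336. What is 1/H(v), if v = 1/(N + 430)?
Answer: 1/192200 ≈ 5.2029e-6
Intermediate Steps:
N = -182 (N = 154 - 336 = -182)
v = 1/248 (v = 1/(-182 + 430) = 1/248 ≈ 0.0040323)
1/H(v) = 1/(775/(1/248)) = 1/(775*248) = 1/192200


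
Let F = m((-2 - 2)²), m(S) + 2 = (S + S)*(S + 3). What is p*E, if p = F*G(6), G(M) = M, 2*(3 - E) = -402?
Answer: 741744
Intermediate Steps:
E = 204 (E = 3 - ½*(-402) = 3 + 201 = 204)
m(S) = -2 + 2*S*(3 + S) (m(S) = -2 + (S + S)*(S + 3) = -2 + (2*S)*(3 + S) = -2 + 2*S*(3 + S))
F = 606 (F = -2 + 2*((-2 - 2)²)² + 6*(-2 - 2)² = -2 + 2*((-4)²)² + 6*(-4)² = -2 + 2*16² + 6*16 = -2 + 2*256 + 96 = -2 + 512 + 96 = 606)
p = 3636 (p = 606*6 = 3636)
p*E = 3636*204 = 741744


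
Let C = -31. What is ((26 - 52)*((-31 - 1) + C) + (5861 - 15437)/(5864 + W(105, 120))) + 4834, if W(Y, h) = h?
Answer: 4839859/748 ≈ 6470.4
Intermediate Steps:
((26 - 52)*((-31 - 1) + C) + (5861 - 15437)/(5864 + W(105, 120))) + 4834 = ((26 - 52)*((-31 - 1) - 31) + (5861 - 15437)/(5864 + 120)) + 4834 = (-26*(-32 - 31) - 9576/5984) + 4834 = (-26*(-63) - 9576*1/5984) + 4834 = (1638 - 1197/748) + 4834 = 1224027/748 + 4834 = 4839859/748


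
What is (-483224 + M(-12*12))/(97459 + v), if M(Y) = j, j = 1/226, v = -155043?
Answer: 109208623/13013984 ≈ 8.3916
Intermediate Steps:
j = 1/226 ≈ 0.0044248
M(Y) = 1/226
(-483224 + M(-12*12))/(97459 + v) = (-483224 + 1/226)/(97459 - 155043) = -109208623/226/(-57584) = -109208623/226*(-1/57584) = 109208623/13013984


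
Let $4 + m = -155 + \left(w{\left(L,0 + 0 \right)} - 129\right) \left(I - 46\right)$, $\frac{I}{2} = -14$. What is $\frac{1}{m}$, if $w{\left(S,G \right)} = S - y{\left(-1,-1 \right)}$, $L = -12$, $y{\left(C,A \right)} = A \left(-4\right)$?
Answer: $\frac{1}{10571} \approx 9.4598 \cdot 10^{-5}$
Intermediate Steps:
$y{\left(C,A \right)} = - 4 A$
$I = -28$ ($I = 2 \left(-14\right) = -28$)
$w{\left(S,G \right)} = -4 + S$ ($w{\left(S,G \right)} = S - \left(-4\right) \left(-1\right) = S - 4 = -4 + S$)
$m = 10571$ ($m = -4 - \left(155 - \left(\left(-4 - 12\right) - 129\right) \left(-28 - 46\right)\right) = -4 - \left(155 - \left(-16 - 129\right) \left(-28 - 46\right)\right) = -4 - -10575 = -4 + \left(-155 + 10730\right) = -4 + 10575 = 10571$)
$\frac{1}{m} = \frac{1}{10571}$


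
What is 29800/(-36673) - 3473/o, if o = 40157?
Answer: -101849533/113282897 ≈ -0.89907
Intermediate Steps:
29800/(-36673) - 3473/o = 29800/(-36673) - 3473/40157 = 29800*(-1/36673) - 3473*1/40157 = -29800/36673 - 3473/40157 = -101849533/113282897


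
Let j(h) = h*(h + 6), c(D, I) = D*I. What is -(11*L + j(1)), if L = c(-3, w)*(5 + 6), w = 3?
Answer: 1082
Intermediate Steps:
j(h) = h*(6 + h)
L = -99 (L = (-3*3)*(5 + 6) = -9*11 = -99)
-(11*L + j(1)) = -(11*(-99) + 1*(6 + 1)) = -(-1089 + 1*7) = -(-1089 + 7) = -1*(-1082) = 1082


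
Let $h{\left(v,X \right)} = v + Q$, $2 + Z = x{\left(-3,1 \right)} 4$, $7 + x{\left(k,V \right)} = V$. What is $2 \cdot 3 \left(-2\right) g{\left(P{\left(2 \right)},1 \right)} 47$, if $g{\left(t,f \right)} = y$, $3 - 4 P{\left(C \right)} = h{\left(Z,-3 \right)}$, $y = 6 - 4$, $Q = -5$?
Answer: $-1128$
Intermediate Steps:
$x{\left(k,V \right)} = -7 + V$
$Z = -26$ ($Z = -2 + \left(-7 + 1\right) 4 = -2 - 24 = -26$)
$y = 2$
$h{\left(v,X \right)} = -5 + v$ ($h{\left(v,X \right)} = v - 5 = -5 + v$)
$P{\left(C \right)} = \frac{17}{2}$ ($P{\left(C \right)} = \frac{3}{4} - \frac{-5 - 26}{4} = \frac{3}{4} - - \frac{31}{4} = \frac{3}{4} + \frac{31}{4} = \frac{17}{2}$)
$g{\left(t,f \right)} = 2$
$2 \cdot 3 \left(-2\right) g{\left(P{\left(2 \right)},1 \right)} 47 = 2 \cdot 3 \left(-2\right) 2 \cdot 47 = 6 \left(-2\right) 2 \cdot 47 = \left(-12\right) 2 \cdot 47 = \left(-24\right) 47 = -1128$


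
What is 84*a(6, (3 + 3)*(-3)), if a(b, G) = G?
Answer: -1512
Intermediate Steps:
84*a(6, (3 + 3)*(-3)) = 84*((3 + 3)*(-3)) = 84*(6*(-3)) = 84*(-18) = -1512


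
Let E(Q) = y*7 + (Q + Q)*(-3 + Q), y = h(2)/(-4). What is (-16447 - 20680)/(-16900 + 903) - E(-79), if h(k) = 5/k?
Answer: -1657200145/127976 ≈ -12949.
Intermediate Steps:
y = -5/8 (y = (5/2)/(-4) = (5*(1/2))*(-1/4) = (5/2)*(-1/4) = -5/8 ≈ -0.62500)
E(Q) = -35/8 + 2*Q*(-3 + Q) (E(Q) = -5/8*7 + (Q + Q)*(-3 + Q) = -35/8 + (2*Q)*(-3 + Q) = -35/8 + 2*Q*(-3 + Q))
(-16447 - 20680)/(-16900 + 903) - E(-79) = (-16447 - 20680)/(-16900 + 903) - (-35/8 - 6*(-79) + 2*(-79)**2) = -37127/(-15997) - (-35/8 + 474 + 2*6241) = -37127*(-1/15997) - (-35/8 + 474 + 12482) = 37127/15997 - 1*103613/8 = 37127/15997 - 103613/8 = -1657200145/127976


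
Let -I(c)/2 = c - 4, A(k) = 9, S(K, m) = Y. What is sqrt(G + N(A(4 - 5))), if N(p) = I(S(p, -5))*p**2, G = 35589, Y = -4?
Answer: sqrt(36885) ≈ 192.05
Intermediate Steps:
S(K, m) = -4
I(c) = 8 - 2*c (I(c) = -2*(c - 4) = -2*(-4 + c) = 8 - 2*c)
N(p) = 16*p**2 (N(p) = (8 - 2*(-4))*p**2 = (8 + 8)*p**2 = 16*p**2)
sqrt(G + N(A(4 - 5))) = sqrt(35589 + 16*9**2) = sqrt(35589 + 16*81) = sqrt(35589 + 1296) = sqrt(36885)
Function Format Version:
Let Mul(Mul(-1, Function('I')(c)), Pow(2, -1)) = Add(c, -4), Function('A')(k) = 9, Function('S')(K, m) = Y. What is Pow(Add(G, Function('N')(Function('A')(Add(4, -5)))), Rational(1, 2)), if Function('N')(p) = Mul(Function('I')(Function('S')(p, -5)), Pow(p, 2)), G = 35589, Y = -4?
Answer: Pow(36885, Rational(1, 2)) ≈ 192.05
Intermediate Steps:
Function('S')(K, m) = -4
Function('I')(c) = Add(8, Mul(-2, c)) (Function('I')(c) = Mul(-2, Add(c, -4)) = Mul(-2, Add(-4, c)) = Add(8, Mul(-2, c)))
Function('N')(p) = Mul(16, Pow(p, 2)) (Function('N')(p) = Mul(Add(8, Mul(-2, -4)), Pow(p, 2)) = Mul(Add(8, 8), Pow(p, 2)) = Mul(16, Pow(p, 2)))
Pow(Add(G, Function('N')(Function('A')(Add(4, -5)))), Rational(1, 2)) = Pow(Add(35589, Mul(16, Pow(9, 2))), Rational(1, 2)) = Pow(Add(35589, Mul(16, 81)), Rational(1, 2)) = Pow(Add(35589, 1296), Rational(1, 2)) = Pow(36885, Rational(1, 2))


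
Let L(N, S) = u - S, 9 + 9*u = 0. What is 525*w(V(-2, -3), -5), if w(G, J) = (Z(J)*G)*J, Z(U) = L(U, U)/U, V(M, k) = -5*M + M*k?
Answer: 33600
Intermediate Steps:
u = -1 (u = -1 + (⅑)*0 = -1 + 0 = -1)
L(N, S) = -1 - S
Z(U) = (-1 - U)/U
w(G, J) = G*(-1 - J) (w(G, J) = (((-1 - J)/J)*G)*J = (G*(-1 - J)/J)*J = G*(-1 - J))
525*w(V(-2, -3), -5) = 525*(-(-2*(-5 - 3))*(1 - 5)) = 525*(-1*(-2*(-8))*(-4)) = 525*(-1*16*(-4)) = 525*64 = 33600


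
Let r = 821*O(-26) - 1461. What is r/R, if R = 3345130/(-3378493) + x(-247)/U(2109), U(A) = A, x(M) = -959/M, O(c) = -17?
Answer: 27134673343963302/1739315180203 ≈ 15601.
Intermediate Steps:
r = -15418 (r = 821*(-17) - 1461 = -13957 - 1461 = -15418)
R = -1739315180203/1759934709039 (R = 3345130/(-3378493) - 959/(-247)/2109 = 3345130*(-1/3378493) - 959*(-1/247)*(1/2109) = -3345130/3378493 + (959/247)*(1/2109) = -3345130/3378493 + 959/520923 = -1739315180203/1759934709039 ≈ -0.98828)
r/R = -15418/(-1739315180203/1759934709039) = -15418*(-1759934709039/1739315180203) = 27134673343963302/1739315180203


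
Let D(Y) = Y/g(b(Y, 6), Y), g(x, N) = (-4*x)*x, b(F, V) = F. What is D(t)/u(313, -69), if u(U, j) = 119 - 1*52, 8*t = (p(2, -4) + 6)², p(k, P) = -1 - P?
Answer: -2/5427 ≈ -0.00036853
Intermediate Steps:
t = 81/8 (t = ((-1 - 1*(-4)) + 6)²/8 = ((-1 + 4) + 6)²/8 = (3 + 6)²/8 = (⅛)*9² = (⅛)*81 = 81/8 ≈ 10.125)
g(x, N) = -4*x²
D(Y) = -1/(4*Y) (D(Y) = Y/((-4*Y²)) = Y*(-1/(4*Y²)) = -1/(4*Y))
u(U, j) = 67 (u(U, j) = 119 - 52 = 67)
D(t)/u(313, -69) = -1/(4*81/8)/67 = -¼*8/81*(1/67) = -2/81*1/67 = -2/5427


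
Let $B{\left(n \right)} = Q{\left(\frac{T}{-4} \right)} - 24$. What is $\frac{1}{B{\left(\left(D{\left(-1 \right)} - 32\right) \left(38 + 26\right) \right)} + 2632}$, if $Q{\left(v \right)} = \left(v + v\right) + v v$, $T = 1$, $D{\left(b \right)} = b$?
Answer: $\frac{16}{41721} \approx 0.0003835$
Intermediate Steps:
$Q{\left(v \right)} = v^{2} + 2 v$ ($Q{\left(v \right)} = 2 v + v^{2} = v^{2} + 2 v$)
$B{\left(n \right)} = - \frac{391}{16}$ ($B{\left(n \right)} = 1 \frac{1}{-4} \left(2 + 1 \frac{1}{-4}\right) - 24 = 1 \left(- \frac{1}{4}\right) \left(2 + 1 \left(- \frac{1}{4}\right)\right) - 24 = - \frac{2 - \frac{1}{4}}{4} - 24 = \left(- \frac{1}{4}\right) \frac{7}{4} - 24 = - \frac{7}{16} - 24 = - \frac{391}{16}$)
$\frac{1}{B{\left(\left(D{\left(-1 \right)} - 32\right) \left(38 + 26\right) \right)} + 2632} = \frac{1}{- \frac{391}{16} + 2632} = \frac{1}{\frac{41721}{16}} = \frac{16}{41721}$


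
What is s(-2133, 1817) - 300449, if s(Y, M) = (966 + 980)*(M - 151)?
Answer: 2941587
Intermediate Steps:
s(Y, M) = -293846 + 1946*M (s(Y, M) = 1946*(-151 + M) = -293846 + 1946*M)
s(-2133, 1817) - 300449 = (-293846 + 1946*1817) - 300449 = (-293846 + 3535882) - 300449 = 3242036 - 300449 = 2941587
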